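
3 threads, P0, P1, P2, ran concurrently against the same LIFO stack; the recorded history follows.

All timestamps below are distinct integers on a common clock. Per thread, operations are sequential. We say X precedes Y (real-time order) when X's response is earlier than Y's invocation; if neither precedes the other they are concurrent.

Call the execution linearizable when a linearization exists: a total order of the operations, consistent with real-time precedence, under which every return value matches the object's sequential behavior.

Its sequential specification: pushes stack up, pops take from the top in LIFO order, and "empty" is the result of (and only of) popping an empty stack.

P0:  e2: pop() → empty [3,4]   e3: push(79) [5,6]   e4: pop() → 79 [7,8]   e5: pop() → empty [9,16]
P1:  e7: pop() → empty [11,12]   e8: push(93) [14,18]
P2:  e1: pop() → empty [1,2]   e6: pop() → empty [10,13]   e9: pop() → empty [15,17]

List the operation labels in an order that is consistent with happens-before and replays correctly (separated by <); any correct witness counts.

e1 < e2 < e3 < e4 < e5 < e6 < e7 < e9 < e8

after step 1 (e1 pop() → empty): stack <>
after step 2 (e2 pop() → empty): stack <>
after step 3 (e3 push(79)): stack <79>
after step 4 (e4 pop() → 79): stack <>
after step 5 (e5 pop() → empty): stack <>
after step 6 (e6 pop() → empty): stack <>
after step 7 (e7 pop() → empty): stack <>
after step 8 (e9 pop() → empty): stack <>
after step 9 (e8 push(93)): stack <93>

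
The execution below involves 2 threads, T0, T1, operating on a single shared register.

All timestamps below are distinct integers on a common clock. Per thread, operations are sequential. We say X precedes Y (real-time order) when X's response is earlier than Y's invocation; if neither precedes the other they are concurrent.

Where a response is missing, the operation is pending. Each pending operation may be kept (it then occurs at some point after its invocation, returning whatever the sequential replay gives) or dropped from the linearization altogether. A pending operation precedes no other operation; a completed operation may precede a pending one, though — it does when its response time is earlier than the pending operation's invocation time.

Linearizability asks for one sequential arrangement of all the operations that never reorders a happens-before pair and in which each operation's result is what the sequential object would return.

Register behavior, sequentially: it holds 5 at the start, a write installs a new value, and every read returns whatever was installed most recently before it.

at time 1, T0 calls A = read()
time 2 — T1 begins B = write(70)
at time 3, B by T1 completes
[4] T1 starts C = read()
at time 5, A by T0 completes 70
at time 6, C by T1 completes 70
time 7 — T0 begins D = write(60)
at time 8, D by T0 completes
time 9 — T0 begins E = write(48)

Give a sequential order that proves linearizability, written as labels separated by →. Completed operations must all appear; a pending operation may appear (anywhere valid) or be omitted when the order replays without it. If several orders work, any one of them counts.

B → A → C → D

1. B write(70), leaving value 70
2. A read() → 70, leaving value 70
3. C read() → 70, leaving value 70
4. D write(60), leaving value 60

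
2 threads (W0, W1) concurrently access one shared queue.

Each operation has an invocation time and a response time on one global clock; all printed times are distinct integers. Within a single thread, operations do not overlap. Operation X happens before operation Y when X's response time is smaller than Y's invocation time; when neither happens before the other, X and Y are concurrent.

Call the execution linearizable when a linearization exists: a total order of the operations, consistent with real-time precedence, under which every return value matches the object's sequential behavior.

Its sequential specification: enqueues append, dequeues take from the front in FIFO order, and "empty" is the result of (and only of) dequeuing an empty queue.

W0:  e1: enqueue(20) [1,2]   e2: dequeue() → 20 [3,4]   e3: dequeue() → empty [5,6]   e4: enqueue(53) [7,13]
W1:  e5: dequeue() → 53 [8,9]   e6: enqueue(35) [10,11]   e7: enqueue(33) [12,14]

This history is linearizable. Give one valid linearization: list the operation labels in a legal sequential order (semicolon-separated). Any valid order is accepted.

e1; e2; e3; e4; e5; e6; e7

step 1: e1 enqueue(20) — queue <20>
step 2: e2 dequeue() → 20 — queue <>
step 3: e3 dequeue() → empty — queue <>
step 4: e4 enqueue(53) — queue <53>
step 5: e5 dequeue() → 53 — queue <>
step 6: e6 enqueue(35) — queue <35>
step 7: e7 enqueue(33) — queue <35,33>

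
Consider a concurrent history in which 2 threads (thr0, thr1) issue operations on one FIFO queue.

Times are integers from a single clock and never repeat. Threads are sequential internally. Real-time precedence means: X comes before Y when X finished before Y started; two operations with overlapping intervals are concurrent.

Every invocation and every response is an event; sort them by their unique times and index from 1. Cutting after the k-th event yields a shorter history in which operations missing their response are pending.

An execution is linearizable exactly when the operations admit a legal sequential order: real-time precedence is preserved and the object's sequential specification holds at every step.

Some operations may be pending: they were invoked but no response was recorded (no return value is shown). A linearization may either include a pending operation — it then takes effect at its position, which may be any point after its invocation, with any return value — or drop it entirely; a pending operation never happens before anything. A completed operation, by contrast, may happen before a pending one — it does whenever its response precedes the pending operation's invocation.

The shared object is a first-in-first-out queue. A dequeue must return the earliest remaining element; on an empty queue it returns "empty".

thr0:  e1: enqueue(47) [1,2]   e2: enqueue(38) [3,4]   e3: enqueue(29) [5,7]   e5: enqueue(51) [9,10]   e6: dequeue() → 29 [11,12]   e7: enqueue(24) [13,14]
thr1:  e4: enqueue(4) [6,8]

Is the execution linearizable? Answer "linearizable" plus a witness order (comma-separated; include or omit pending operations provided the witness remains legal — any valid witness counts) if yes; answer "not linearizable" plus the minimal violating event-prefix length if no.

not linearizable — minimal violating prefix: 12 events

cut after 11 events: linearizable; cut after 12 events (e6 responds, time 12): not linearizable
no legal order exists: 2 real-time-consistent candidates over 6 completed FIFO queue operations, all rejected
take e1, e2, e3, e4, e5, e6: step 6 already fails, because e6 dequeue() → 29 cannot occur there
take e1, e2, e4, e3, e5, e6: step 6 already fails, because e6 dequeue() → 29 cannot occur there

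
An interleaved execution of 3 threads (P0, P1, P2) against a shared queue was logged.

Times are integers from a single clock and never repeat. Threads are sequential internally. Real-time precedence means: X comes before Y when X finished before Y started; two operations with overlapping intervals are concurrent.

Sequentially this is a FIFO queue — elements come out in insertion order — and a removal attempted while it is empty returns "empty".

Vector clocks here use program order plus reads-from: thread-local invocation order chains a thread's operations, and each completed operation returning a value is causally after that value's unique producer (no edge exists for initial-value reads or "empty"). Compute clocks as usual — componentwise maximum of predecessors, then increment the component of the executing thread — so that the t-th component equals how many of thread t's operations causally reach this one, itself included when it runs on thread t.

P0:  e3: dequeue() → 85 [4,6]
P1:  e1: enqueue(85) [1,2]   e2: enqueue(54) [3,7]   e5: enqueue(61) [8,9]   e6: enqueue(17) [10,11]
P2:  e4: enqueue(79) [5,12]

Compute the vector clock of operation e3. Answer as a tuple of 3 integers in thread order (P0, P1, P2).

(1, 1, 0)

e4, invoked 5, has no incoming edges; only P2's bump applies → (0, 0, 1)
e1, invoked 1, has no incoming edges; only P1's bump applies → (0, 1, 0)
VC(e2, invoked at 3): max of VC(e1)=(0, 1, 0), then +1 on thread P1 → (0, 2, 0)
VC(e3, invoked at 4): max of VC(e1)=(0, 1, 0), then +1 on thread P0 → (1, 1, 0)
VC(e5, invoked at 8): max of VC(e2)=(0, 2, 0), then +1 on thread P1 → (0, 3, 0)
VC(e6, invoked at 10): max of VC(e5)=(0, 3, 0), then +1 on thread P1 → (0, 4, 0)
target: VC(e3) = (1, 1, 0)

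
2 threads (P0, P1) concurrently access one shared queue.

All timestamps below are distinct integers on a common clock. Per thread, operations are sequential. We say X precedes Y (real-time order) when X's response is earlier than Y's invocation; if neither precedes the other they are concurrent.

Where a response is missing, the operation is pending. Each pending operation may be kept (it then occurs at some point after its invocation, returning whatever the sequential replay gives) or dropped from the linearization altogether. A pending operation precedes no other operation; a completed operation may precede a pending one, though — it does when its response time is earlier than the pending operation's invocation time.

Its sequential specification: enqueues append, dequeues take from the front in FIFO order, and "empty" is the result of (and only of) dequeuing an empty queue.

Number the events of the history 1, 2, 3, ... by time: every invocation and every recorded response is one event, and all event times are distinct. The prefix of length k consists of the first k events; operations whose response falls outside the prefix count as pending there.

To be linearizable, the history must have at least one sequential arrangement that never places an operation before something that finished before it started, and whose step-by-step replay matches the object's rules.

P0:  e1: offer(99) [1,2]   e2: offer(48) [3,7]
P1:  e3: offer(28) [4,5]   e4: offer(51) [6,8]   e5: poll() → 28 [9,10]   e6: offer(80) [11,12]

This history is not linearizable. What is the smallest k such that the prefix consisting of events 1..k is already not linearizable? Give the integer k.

events 1..9 are linearizable, e.g. via e1, e2, e3, e4:
step 1: e1 offer(99) — queue <99>
step 2: e2 offer(48) — queue <99,48>
step 3: e3 offer(28) — queue <99,48,28>
step 4: e4 offer(51) — queue <99,48,28,51>
with event 10 included (e5 responding at time 10), all real-time-consistent orders fail
for example e1, e2, e3, e4, e5 fails at step 5: e5 poll() → 28 is not legal there
for example e1, e3, e2, e4, e5 fails at step 5: e5 poll() → 28 is not legal there

10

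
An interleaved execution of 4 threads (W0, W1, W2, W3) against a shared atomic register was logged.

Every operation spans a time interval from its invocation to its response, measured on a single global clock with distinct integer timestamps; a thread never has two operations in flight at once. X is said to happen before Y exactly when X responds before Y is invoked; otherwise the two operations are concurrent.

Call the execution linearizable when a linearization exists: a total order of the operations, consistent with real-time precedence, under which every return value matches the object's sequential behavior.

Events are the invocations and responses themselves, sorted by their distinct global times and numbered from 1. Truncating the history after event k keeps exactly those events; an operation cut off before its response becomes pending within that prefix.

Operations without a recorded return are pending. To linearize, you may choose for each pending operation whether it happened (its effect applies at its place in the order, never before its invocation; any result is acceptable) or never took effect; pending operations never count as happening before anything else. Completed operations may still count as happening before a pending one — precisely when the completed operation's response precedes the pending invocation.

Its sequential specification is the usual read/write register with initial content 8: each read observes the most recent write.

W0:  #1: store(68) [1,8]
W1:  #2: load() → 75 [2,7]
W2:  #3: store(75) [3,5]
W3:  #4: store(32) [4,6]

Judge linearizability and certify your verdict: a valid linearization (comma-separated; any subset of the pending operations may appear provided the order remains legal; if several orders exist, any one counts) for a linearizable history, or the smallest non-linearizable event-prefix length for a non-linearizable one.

linearizable — witness: #1, #3, #2, #4

1. #1 store(68), leaving value 68
2. #3 store(75), leaving value 75
3. #2 load() → 75, leaving value 75
4. #4 store(32), leaving value 32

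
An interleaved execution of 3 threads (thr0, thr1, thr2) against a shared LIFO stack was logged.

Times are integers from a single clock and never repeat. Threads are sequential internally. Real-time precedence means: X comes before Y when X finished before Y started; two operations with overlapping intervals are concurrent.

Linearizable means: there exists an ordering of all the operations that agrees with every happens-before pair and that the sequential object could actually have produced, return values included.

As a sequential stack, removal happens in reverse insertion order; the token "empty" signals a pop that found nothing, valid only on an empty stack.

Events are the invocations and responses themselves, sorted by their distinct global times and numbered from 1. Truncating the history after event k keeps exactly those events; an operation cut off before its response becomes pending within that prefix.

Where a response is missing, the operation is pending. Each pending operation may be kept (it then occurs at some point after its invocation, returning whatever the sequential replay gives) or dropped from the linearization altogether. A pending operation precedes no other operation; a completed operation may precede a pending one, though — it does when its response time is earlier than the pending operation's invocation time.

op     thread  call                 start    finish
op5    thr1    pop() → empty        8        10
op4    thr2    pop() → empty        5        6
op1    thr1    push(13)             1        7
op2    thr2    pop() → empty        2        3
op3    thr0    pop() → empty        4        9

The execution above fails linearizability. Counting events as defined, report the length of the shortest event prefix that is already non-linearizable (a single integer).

10

events 1..9 are linearizable, e.g. via op2, op3, op4, op1:
1. op2 pop() → empty, leaving stack <>
2. op3 pop() → empty, leaving stack <>
3. op4 pop() → empty, leaving stack <>
4. op1 push(13), leaving stack <13>
once event 10 joins (op5's response, time 10), exhaustive search finds no witness
one such order, op1, op2, op3, op4, op5, breaks at step 2 where op2 pop() → empty is illegal
one such order, op1, op2, op4, op3, op5, breaks at step 2 where op2 pop() → empty is illegal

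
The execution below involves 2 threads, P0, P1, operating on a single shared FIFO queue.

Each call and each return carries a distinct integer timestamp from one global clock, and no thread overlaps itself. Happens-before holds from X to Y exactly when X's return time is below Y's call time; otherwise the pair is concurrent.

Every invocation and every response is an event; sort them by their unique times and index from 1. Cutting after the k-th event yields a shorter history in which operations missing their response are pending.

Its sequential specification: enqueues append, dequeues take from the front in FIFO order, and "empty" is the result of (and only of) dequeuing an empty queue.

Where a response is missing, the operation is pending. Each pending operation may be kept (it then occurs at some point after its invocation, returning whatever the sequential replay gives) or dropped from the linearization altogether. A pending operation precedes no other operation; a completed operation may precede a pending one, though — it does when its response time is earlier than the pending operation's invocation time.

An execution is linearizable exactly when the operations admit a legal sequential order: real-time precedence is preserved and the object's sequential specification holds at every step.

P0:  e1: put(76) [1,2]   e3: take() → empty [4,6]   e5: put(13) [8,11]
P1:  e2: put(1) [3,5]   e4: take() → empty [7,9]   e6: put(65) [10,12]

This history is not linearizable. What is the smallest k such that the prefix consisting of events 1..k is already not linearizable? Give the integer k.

6

events 1..5 are linearizable, e.g. via e1, e2:
step 1: e1 put(76) — queue <76>
step 2: e2 put(1) — queue <76,1>
adding event 6 (e3 responds at 6) leaves no legal real-time order
one such order, e1, e2, e3, breaks at step 3 where e3 take() → empty is illegal
one such order, e1, e3, e2, breaks at step 2 where e3 take() → empty is illegal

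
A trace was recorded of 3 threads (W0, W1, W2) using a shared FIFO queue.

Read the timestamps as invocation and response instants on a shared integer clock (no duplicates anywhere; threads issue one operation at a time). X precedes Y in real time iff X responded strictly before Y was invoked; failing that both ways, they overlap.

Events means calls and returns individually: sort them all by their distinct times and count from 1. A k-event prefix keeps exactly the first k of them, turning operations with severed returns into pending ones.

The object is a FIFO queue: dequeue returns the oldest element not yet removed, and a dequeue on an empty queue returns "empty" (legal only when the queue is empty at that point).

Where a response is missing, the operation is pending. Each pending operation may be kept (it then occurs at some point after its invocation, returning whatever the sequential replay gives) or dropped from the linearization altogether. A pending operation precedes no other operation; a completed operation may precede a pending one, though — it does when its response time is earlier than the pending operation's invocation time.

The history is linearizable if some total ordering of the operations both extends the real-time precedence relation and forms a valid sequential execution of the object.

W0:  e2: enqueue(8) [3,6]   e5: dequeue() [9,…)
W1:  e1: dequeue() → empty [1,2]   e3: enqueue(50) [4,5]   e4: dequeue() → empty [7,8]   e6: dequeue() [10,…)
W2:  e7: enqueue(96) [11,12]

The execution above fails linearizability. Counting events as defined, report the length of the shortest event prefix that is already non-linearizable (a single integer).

8

events 1..7 are still linearizable — one witness is e1, e2, e3:
after step 1 (e1 dequeue() → empty): queue <>
after step 2 (e2 enqueue(8)): queue <8>
after step 3 (e3 enqueue(50)): queue <8,50>
include event 8 — e4 responding at 8 — and every candidate order breaks
take e1, e2, e3, e4: step 4 already fails, because e4 dequeue() → empty cannot occur there
take e1, e3, e2, e4: step 4 already fails, because e4 dequeue() → empty cannot occur there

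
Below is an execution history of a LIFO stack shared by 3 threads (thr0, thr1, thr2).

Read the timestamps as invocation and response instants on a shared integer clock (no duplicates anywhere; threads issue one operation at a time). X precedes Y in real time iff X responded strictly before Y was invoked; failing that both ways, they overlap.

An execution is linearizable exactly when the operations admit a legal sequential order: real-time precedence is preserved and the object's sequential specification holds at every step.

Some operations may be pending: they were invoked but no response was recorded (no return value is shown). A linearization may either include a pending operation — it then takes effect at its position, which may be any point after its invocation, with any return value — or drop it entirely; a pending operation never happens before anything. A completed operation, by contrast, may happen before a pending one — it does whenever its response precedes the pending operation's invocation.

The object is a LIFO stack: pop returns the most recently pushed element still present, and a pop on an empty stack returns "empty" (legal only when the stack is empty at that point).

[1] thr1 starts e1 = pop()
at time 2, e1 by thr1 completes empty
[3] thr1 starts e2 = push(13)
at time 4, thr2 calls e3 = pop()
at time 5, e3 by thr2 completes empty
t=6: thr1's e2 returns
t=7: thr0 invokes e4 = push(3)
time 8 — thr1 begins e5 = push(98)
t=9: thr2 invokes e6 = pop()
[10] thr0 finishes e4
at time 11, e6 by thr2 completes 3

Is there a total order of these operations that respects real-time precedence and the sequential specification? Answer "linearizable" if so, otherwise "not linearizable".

linearizable

a witness: e1, e3, e2, e4, e6
step 1: e1 pop() → empty — stack <>
step 2: e3 pop() → empty — stack <>
step 3: e2 push(13) — stack <13>
step 4: e4 push(3) — stack <13,3>
step 5: e6 pop() → 3 — stack <13>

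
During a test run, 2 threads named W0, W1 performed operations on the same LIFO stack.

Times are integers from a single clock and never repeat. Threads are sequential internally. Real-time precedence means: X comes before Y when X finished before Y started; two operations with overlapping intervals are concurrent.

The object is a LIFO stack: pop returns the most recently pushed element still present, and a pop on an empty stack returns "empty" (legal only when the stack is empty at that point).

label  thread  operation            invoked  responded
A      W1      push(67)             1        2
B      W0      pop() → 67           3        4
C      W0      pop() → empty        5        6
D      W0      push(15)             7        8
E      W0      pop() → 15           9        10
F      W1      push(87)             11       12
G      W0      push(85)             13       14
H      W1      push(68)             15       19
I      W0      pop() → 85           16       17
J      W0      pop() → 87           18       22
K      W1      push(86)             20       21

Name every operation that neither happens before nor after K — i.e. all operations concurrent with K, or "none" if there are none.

overlap test against K [20,21]: concurrent iff the interval meets 20..21
A [1,2]: before
B [3,4]: before
C [5,6]: before
D [7,8]: before
E [9,10]: before
F [11,12]: before
G [13,14]: before
H [15,19]: before
I [16,17]: before
J [18,22]: concurrent

J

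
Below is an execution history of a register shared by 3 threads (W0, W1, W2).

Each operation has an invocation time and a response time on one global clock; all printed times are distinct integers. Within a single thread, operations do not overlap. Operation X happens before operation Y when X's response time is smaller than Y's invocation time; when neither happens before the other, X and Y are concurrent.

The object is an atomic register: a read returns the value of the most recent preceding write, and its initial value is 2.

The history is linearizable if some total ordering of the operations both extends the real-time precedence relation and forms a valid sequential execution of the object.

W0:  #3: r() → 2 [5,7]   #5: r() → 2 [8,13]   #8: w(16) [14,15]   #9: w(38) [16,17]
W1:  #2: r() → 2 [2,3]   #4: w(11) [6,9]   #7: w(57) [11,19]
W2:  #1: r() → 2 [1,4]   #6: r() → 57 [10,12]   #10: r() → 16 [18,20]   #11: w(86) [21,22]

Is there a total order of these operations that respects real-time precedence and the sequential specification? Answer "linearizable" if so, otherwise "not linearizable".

cut after 19 events: linearizable; cut after 20 events (#10 responds, time 20): not linearizable
58 orders of the 10 completed register ops respect real time; none is legal
sample order #1, #2, #3, #4, #5, #6, #7, #8, #9, #10 stalls at step 5 — #5 r() → 2 has no legal effect
sample order #1, #2, #3, #4, #5, #6, #8, #7, #9, #10 stalls at step 5 — #5 r() → 2 has no legal effect

not linearizable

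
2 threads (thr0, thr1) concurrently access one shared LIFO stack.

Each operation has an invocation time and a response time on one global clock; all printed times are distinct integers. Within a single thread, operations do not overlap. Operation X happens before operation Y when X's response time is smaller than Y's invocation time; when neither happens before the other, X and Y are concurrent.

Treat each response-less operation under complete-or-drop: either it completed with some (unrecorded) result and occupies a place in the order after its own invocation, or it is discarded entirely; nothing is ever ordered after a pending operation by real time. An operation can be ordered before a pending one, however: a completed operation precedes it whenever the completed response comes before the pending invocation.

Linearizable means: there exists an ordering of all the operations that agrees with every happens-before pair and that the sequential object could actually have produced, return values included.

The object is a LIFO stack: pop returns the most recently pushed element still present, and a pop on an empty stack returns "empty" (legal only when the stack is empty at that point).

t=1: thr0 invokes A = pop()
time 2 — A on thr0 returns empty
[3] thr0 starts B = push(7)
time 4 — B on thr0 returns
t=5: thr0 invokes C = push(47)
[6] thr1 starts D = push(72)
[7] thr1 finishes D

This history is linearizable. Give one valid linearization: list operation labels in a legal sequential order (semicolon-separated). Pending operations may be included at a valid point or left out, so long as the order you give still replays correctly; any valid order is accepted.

A; B; C; D

1. A pop() → empty, leaving stack <>
2. B push(7), leaving stack <7>
3. C push(47) (pending, included), leaving stack <7,47>
4. D push(72), leaving stack <7,47,72>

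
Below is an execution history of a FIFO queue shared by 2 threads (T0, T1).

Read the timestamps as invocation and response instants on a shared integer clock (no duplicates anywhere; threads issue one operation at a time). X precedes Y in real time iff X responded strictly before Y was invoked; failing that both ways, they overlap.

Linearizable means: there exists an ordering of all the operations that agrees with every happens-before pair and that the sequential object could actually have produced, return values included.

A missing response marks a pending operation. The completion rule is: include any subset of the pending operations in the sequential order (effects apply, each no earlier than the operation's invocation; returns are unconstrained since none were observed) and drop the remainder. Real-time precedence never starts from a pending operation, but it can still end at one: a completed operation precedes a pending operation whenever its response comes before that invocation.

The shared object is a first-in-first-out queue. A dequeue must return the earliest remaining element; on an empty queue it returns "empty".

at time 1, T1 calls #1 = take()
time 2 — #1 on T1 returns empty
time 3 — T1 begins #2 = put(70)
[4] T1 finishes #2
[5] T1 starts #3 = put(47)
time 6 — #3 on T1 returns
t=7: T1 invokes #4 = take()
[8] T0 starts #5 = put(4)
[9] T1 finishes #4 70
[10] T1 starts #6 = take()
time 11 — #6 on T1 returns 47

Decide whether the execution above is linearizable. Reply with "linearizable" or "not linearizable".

one valid linearization: #1, #2, #3, #4, #5, #6
after step 1 (#1 take() → empty): queue <>
after step 2 (#2 put(70)): queue <70>
after step 3 (#3 put(47)): queue <70,47>
after step 4 (#4 take() → 70): queue <47>
after step 5 (#5 put(4) (pending, included)): queue <47,4>
after step 6 (#6 take() → 47): queue <4>

linearizable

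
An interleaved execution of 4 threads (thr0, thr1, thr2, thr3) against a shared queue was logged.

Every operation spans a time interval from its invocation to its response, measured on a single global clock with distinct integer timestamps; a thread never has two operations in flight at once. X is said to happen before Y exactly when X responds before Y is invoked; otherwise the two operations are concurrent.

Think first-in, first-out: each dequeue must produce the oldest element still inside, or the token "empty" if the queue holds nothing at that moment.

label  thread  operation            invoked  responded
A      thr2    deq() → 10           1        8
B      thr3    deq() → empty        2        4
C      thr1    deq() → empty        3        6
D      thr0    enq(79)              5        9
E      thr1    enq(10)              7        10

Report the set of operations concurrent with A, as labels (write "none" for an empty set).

B, C, D, E

A spans [1,8]: anything still running between times 1 and 8 counts as concurrent
B [2,4]: concurrent
C [3,6]: concurrent
D [5,9]: concurrent
E [7,10]: concurrent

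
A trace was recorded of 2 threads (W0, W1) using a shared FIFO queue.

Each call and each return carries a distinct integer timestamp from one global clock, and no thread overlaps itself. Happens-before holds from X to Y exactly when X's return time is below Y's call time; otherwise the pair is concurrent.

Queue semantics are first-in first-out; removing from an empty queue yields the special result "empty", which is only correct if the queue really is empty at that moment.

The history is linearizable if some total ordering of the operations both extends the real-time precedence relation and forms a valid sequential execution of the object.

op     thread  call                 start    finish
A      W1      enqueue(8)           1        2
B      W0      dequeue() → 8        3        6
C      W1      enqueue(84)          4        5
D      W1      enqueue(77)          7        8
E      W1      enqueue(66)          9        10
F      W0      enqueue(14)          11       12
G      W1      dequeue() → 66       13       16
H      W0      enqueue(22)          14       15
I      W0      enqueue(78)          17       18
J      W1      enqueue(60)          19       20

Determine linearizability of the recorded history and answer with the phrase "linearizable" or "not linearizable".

not linearizable

prefix check: 1..15 passes, 1..16 fails once G's time-16 response joins
every one of the 4 real-time-consistent orders over 8 completed FIFO queue ops fails the sequential spec
take A, B, C, D, E, F, G, H: step 7 already fails, because G dequeue() → 66 cannot occur there
take A, B, C, D, E, F, H, G: step 8 already fails, because G dequeue() → 66 cannot occur there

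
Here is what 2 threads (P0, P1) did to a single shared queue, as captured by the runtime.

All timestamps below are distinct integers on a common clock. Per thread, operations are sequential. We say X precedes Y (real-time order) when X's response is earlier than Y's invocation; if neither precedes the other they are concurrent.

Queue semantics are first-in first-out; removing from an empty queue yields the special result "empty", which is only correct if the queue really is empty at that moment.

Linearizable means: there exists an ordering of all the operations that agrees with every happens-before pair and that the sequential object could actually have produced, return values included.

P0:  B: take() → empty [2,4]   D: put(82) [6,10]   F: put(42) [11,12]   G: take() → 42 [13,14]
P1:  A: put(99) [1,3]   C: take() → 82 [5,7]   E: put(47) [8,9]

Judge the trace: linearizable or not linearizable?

not linearizable

through event 6 a valid linearization exists; event 7 (C responding at time 7) ends that
all 2 real-time-respecting orders fail — 3 completed queue operations, no legal replay
including or dropping the 1 pending operation (D) in any combination fails
take A, B, C (pending dropped): step 2 already fails, because B take() → empty cannot occur there
take B, A, C (pending dropped): step 3 already fails, because C take() → 82 cannot occur there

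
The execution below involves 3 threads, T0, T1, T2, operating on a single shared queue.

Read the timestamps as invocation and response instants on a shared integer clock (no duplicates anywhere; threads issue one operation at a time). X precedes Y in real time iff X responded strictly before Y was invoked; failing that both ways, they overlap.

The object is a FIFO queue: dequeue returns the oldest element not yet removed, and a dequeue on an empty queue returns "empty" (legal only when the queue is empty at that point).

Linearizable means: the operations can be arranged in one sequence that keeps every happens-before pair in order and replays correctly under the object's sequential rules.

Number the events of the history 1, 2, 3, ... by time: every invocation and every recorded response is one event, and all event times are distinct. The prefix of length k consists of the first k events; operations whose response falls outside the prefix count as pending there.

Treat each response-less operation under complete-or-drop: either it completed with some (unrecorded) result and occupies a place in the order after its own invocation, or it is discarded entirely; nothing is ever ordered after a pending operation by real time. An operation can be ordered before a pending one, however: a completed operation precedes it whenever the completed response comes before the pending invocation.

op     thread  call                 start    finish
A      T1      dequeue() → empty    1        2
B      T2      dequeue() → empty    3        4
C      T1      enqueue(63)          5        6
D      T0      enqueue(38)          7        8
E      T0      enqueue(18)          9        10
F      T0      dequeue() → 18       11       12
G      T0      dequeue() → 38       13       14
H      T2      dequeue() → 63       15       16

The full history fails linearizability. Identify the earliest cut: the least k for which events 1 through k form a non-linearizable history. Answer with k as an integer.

events 1..11 are linearizable, e.g. via A, B, C, D, E:
after step 1 (A dequeue() → empty): queue <>
after step 2 (B dequeue() → empty): queue <>
after step 3 (C enqueue(63)): queue <63>
after step 4 (D enqueue(38)): queue <63,38>
after step 5 (E enqueue(18)): queue <63,38,18>
with event 12 included (F responding at time 12), all real-time-consistent orders fail
sample order A, B, C, D, E, F stalls at step 6 — F dequeue() → 18 has no legal effect

12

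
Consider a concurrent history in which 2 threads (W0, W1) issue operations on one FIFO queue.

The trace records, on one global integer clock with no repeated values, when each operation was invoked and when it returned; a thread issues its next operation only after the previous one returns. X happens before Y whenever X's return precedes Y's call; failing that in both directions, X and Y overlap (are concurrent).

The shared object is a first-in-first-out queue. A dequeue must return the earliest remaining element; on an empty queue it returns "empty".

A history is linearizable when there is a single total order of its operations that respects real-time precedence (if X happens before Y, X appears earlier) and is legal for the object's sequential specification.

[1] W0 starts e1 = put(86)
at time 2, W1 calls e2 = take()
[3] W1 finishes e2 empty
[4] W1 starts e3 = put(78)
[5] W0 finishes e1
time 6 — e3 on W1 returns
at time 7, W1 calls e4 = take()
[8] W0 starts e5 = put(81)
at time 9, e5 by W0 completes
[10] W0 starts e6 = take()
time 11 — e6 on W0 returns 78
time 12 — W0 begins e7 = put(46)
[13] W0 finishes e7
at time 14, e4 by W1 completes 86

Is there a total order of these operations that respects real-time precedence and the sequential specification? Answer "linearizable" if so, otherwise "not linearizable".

linearizable

one valid linearization: e2, e1, e3, e4, e5, e6, e7
1. e2 take() → empty, leaving queue <>
2. e1 put(86), leaving queue <86>
3. e3 put(78), leaving queue <86,78>
4. e4 take() → 86, leaving queue <78>
5. e5 put(81), leaving queue <78,81>
6. e6 take() → 78, leaving queue <81>
7. e7 put(46), leaving queue <81,46>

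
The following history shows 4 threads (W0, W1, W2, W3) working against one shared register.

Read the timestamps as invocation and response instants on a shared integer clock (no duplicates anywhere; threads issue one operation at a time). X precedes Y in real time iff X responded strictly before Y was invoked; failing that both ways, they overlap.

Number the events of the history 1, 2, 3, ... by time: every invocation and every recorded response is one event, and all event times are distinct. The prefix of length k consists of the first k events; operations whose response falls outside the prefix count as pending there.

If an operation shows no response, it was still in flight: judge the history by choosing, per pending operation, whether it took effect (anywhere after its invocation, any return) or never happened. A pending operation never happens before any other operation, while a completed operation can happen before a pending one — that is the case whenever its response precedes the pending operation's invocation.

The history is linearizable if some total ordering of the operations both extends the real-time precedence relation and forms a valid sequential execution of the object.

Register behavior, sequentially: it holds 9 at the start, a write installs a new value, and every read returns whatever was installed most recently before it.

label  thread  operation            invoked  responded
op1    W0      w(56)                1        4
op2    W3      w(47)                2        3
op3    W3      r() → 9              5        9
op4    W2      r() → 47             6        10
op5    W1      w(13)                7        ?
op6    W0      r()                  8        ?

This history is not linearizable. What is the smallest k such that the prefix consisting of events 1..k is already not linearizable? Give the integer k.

9

events 1..8 are still linearizable — one witness is op1, op2:
step 1: op1 w(56) — value 56
step 2: op2 w(47) — value 47
adding event 9 (op3 responds at 9) leaves no legal real-time order
include/drop combinations of the 3 pending operations (op4, op5, op6) were all tried; none helps
sample order op1, op2, op3 (pending dropped) stalls at step 3 — op3 r() → 9 has no legal effect
sample order op2, op1, op3 (pending dropped) stalls at step 3 — op3 r() → 9 has no legal effect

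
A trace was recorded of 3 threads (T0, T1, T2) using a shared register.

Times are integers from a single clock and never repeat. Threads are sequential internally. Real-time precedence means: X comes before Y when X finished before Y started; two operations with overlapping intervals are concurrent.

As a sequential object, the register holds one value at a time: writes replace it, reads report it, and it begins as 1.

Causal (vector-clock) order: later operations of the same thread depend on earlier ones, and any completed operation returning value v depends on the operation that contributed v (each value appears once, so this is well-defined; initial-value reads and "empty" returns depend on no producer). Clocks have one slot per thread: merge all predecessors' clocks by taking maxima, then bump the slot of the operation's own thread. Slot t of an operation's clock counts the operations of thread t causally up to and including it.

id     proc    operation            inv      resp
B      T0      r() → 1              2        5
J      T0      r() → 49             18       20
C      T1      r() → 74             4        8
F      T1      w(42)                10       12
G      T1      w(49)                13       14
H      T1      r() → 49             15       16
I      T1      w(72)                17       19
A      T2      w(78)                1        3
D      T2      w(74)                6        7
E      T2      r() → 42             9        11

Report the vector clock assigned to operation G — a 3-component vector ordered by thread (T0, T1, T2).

(0, 3, 2)

root op A, invoked 1: fresh clock plus T2's own tick → (0, 0, 1)
root op B, invoked 2: fresh clock plus T0's own tick → (1, 0, 0)
from VC(A)=(0, 0, 1), D (invoked 6) maxes components and bumps T2 → (0, 0, 2)
from VC(D)=(0, 0, 2), C (invoked 4) maxes components and bumps T1 → (0, 1, 2)
from VC(C)=(0, 1, 2), F (invoked 10) maxes components and bumps T1 → (0, 2, 2)
from VC(D)=(0, 0, 2), VC(F)=(0, 2, 2), E (invoked 9) maxes components and bumps T2 → (0, 2, 3)
from VC(F)=(0, 2, 2), G (invoked 13) maxes components and bumps T1 → (0, 3, 2)
from VC(G)=(0, 3, 2), H (invoked 15) maxes components and bumps T1 → (0, 4, 2)
from VC(H)=(0, 4, 2), I (invoked 17) maxes components and bumps T1 → (0, 5, 2)
from VC(B)=(1, 0, 0), VC(G)=(0, 3, 2), J (invoked 18) maxes components and bumps T0 → (2, 3, 2)
target: VC(G) = (0, 3, 2)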